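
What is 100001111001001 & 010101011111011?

AND: 1 only when both bits are 1
  100001111001001
& 010101011111011
-----------------
  000001011001001
Decimal: 17353 & 11003 = 713



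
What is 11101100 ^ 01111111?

XOR: 1 when bits differ
  11101100
^ 01111111
----------
  10010011
Decimal: 236 ^ 127 = 147



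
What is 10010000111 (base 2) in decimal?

Sum of powers of 2 for each 1-bit:
2^0 + 2^1 + 2^2 + 2^7 + 2^10
= 1 + 2 + 4 + 128 + 1024
= 1159



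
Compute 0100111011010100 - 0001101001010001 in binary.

Method 1 - Direct subtraction (column by column from the right: bit − bit − borrow-in; if negative, add 2 and borrow 1 from the next column):
borrow: 0110000000000110
        0100111011010100
-       0001101001010001
------------------------
        0011010010000011

Method 2 - Add two's complement:
Two's complement of 0001101001010001: invert → 1110010110101110, add 1 → 1110010110101111
  0100111011010100
+ 1110010110101111
------------------
 10011010010000011  (end carry out of the top bit = 1)
Discarding the end carry: 0011010010000011
Decimal check:
  0100111011010100 = 16384 + 2048 + 1024 + 512 + 128 + 64 + 16 + 4 = 20180
  0001101001010001 = 4096 + 2048 + 512 + 64 + 16 + 1 = 6737
  20180 - 6737 = 13443, and 0011010010000011 = 8192 + 4096 + 1024 + 128 + 2 + 1 = 13443 ✓



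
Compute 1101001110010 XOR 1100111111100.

XOR: 1 when bits differ
  1101001110010
^ 1100111111100
---------------
  0001110001110
Decimal: 6770 ^ 6652 = 910



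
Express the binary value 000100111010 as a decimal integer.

Sum of powers of 2 for each 1-bit:
2^1 + 2^3 + 2^4 + 2^5 + 2^8
= 2 + 8 + 16 + 32 + 256
= 314



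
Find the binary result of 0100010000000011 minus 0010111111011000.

Method 1 - Direct subtraction (column by column from the right: bit − bit − borrow-in; if negative, add 2 and borrow 1 from the next column):
borrow: 0111111111110000
        0100010000000011
-       0010111111011000
------------------------
        0001010000101011

Method 2 - Add two's complement:
Two's complement of 0010111111011000: invert → 1101000000100111, add 1 → 1101000000101000
  0100010000000011
+ 1101000000101000
------------------
 10001010000101011  (end carry out of the top bit = 1)
Discarding the end carry: 0001010000101011
Decimal check:
  0100010000000011 = 16384 + 1024 + 2 + 1 = 17411
  0010111111011000 = 8192 + 2048 + 1024 + 512 + 256 + 128 + 64 + 16 + 8 = 12248
  17411 - 12248 = 5163, and 0001010000101011 = 4096 + 1024 + 32 + 8 + 2 + 1 = 5163 ✓



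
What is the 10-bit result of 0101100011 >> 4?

Original: 0101100011 (decimal 355)
Shift right by 4 positions
Drop the 4 low bits; fill with zeros on the left
Result: 0000010110 (decimal 22)
Equivalent: 355 >> 4 = 355 ÷ 2^4 = 22



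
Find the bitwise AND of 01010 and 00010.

AND: 1 only when both bits are 1
  01010
& 00010
-------
  00010
Decimal: 10 & 2 = 2



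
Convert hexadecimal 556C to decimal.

Expand by place value (powers of 16):
Digit values: C = 12
556C = 5 × 16^3 + 5 × 16^2 + 6 × 16^1 + 12 × 16^0
= 5 × 4096 + 5 × 256 + 6 × 16 + 12 × 1
= 20480 + 1280 + 96 + 12
= 21868



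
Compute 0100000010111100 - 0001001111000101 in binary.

Method 1 - Direct subtraction (column by column from the right: bit − bit − borrow-in; if negative, add 2 and borrow 1 from the next column):
borrow: 0111111110001110
        0100000010111100
-       0001001111000101
------------------------
        0010110011110111

Method 2 - Add two's complement:
Two's complement of 0001001111000101: invert → 1110110000111010, add 1 → 1110110000111011
  0100000010111100
+ 1110110000111011
------------------
 10010110011110111  (end carry out of the top bit = 1)
Discarding the end carry: 0010110011110111
Decimal check:
  0100000010111100 = 16384 + 128 + 32 + 16 + 8 + 4 = 16572
  0001001111000101 = 4096 + 512 + 256 + 128 + 64 + 4 + 1 = 5061
  16572 - 5061 = 11511, and 0010110011110111 = 8192 + 2048 + 1024 + 128 + 64 + 32 + 16 + 4 + 2 + 1 = 11511 ✓



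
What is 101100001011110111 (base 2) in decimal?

Sum of powers of 2 for each 1-bit:
2^0 + 2^1 + 2^2 + 2^4 + 2^5 + 2^6 + 2^7 + 2^9 + 2^14 + 2^15 + 2^17
= 1 + 2 + 4 + 16 + 32 + 64 + 128 + 512 + 16384 + 32768 + 131072
= 180983



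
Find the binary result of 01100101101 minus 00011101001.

Method 1 - Direct subtraction (column by column from the right: bit − bit − borrow-in; if negative, add 2 and borrow 1 from the next column):
borrow: 00110000000
        01100101101
-       00011101001
-------------------
        01001000100

Method 2 - Add two's complement:
Two's complement of 00011101001: invert → 11100010110, add 1 → 11100010111
  01100101101
+ 11100010111
-------------
 101001000100  (end carry out of the top bit = 1)
Discarding the end carry: 01001000100
Decimal check:
  01100101101 = 512 + 256 + 32 + 8 + 4 + 1 = 813
  00011101001 = 128 + 64 + 32 + 8 + 1 = 233
  813 - 233 = 580, and 01001000100 = 512 + 64 + 4 = 580 ✓



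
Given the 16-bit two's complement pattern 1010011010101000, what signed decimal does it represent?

Binary: 1010011010101000
Sign bit: 1 (negative)
Invert: 0101100101010111
Add 1:  0101100101011000
Magnitude: 0101100101011000 = 16384 + 4096 + 2048 + 256 + 64 + 16 + 8 = 22872
Value: -22872



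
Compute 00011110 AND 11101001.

AND: 1 only when both bits are 1
  00011110
& 11101001
----------
  00001000
Decimal: 30 & 233 = 8



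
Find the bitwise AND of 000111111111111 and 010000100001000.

AND: 1 only when both bits are 1
  000111111111111
& 010000100001000
-----------------
  000000100001000
Decimal: 4095 & 8456 = 264



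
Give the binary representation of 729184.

Using repeated division by 2:
729184 ÷ 2 = 364592 remainder 0
364592 ÷ 2 = 182296 remainder 0
182296 ÷ 2 = 91148 remainder 0
91148 ÷ 2 = 45574 remainder 0
45574 ÷ 2 = 22787 remainder 0
22787 ÷ 2 = 11393 remainder 1
11393 ÷ 2 = 5696 remainder 1
5696 ÷ 2 = 2848 remainder 0
2848 ÷ 2 = 1424 remainder 0
1424 ÷ 2 = 712 remainder 0
712 ÷ 2 = 356 remainder 0
356 ÷ 2 = 178 remainder 0
178 ÷ 2 = 89 remainder 0
89 ÷ 2 = 44 remainder 1
44 ÷ 2 = 22 remainder 0
22 ÷ 2 = 11 remainder 0
11 ÷ 2 = 5 remainder 1
5 ÷ 2 = 2 remainder 1
2 ÷ 2 = 1 remainder 0
1 ÷ 2 = 0 remainder 1
Reading remainders bottom to top: 10110010000001100000



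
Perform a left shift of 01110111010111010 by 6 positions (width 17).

Original: 01110111010111010 (decimal 61114)
Shift left by 6 positions
Append 6 zeros on the right and drop the 6 high bits that overflow the 17-bit width
Result: 11010111010000000 (decimal 110208)
Equivalent: 61114 << 6 = 61114 × 2^6 = 3911296, truncated to 17 bits = 110208



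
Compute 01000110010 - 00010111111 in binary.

Method 1 - Direct subtraction (column by column from the right: bit − bit − borrow-in; if negative, add 2 and borrow 1 from the next column):
borrow: 01111111110
        01000110010
-       00010111111
-------------------
        00101110011

Method 2 - Add two's complement:
Two's complement of 00010111111: invert → 11101000000, add 1 → 11101000001
  01000110010
+ 11101000001
-------------
 100101110011  (end carry out of the top bit = 1)
Discarding the end carry: 00101110011
Decimal check:
  01000110010 = 512 + 32 + 16 + 2 = 562
  00010111111 = 128 + 32 + 16 + 8 + 4 + 2 + 1 = 191
  562 - 191 = 371, and 00101110011 = 256 + 64 + 32 + 16 + 2 + 1 = 371 ✓



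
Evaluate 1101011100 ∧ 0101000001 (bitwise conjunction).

AND: 1 only when both bits are 1
  1101011100
& 0101000001
------------
  0101000000
Decimal: 860 & 321 = 320



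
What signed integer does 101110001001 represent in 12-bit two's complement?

Binary: 101110001001
Sign bit: 1 (negative)
Invert: 010001110110
Add 1:  010001110111
Magnitude: 010001110111 = 1024 + 64 + 32 + 16 + 4 + 2 + 1 = 1143
Value: -1143



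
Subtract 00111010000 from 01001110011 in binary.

Method 1 - Direct subtraction (column by column from the right: bit − bit − borrow-in; if negative, add 2 and borrow 1 from the next column):
borrow: 01100000000
        01001110011
-       00111010000
-------------------
        00010100011

Method 2 - Add two's complement:
Two's complement of 00111010000: invert → 11000101111, add 1 → 11000110000
  01001110011
+ 11000110000
-------------
 100010100011  (end carry out of the top bit = 1)
Discarding the end carry: 00010100011
Decimal check:
  01001110011 = 512 + 64 + 32 + 16 + 2 + 1 = 627
  00111010000 = 256 + 128 + 64 + 16 = 464
  627 - 464 = 163, and 00010100011 = 128 + 32 + 2 + 1 = 163 ✓



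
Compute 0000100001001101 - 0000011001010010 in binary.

Method 1 - Direct subtraction (column by column from the right: bit − bit − borrow-in; if negative, add 2 and borrow 1 from the next column):
borrow: 0000111111100100
        0000100001001101
-       0000011001010010
------------------------
        0000000111111011

Method 2 - Add two's complement:
Two's complement of 0000011001010010: invert → 1111100110101101, add 1 → 1111100110101110
  0000100001001101
+ 1111100110101110
------------------
 10000000111111011  (end carry out of the top bit = 1)
Discarding the end carry: 0000000111111011
Decimal check:
  0000100001001101 = 2048 + 64 + 8 + 4 + 1 = 2125
  0000011001010010 = 1024 + 512 + 64 + 16 + 2 = 1618
  2125 - 1618 = 507, and 0000000111111011 = 256 + 128 + 64 + 32 + 16 + 8 + 2 + 1 = 507 ✓



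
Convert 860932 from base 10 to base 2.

Using repeated division by 2:
860932 ÷ 2 = 430466 remainder 0
430466 ÷ 2 = 215233 remainder 0
215233 ÷ 2 = 107616 remainder 1
107616 ÷ 2 = 53808 remainder 0
53808 ÷ 2 = 26904 remainder 0
26904 ÷ 2 = 13452 remainder 0
13452 ÷ 2 = 6726 remainder 0
6726 ÷ 2 = 3363 remainder 0
3363 ÷ 2 = 1681 remainder 1
1681 ÷ 2 = 840 remainder 1
840 ÷ 2 = 420 remainder 0
420 ÷ 2 = 210 remainder 0
210 ÷ 2 = 105 remainder 0
105 ÷ 2 = 52 remainder 1
52 ÷ 2 = 26 remainder 0
26 ÷ 2 = 13 remainder 0
13 ÷ 2 = 6 remainder 1
6 ÷ 2 = 3 remainder 0
3 ÷ 2 = 1 remainder 1
1 ÷ 2 = 0 remainder 1
Reading remainders bottom to top: 11010010001100000100



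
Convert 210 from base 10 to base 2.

Using repeated division by 2:
210 ÷ 2 = 105 remainder 0
105 ÷ 2 = 52 remainder 1
52 ÷ 2 = 26 remainder 0
26 ÷ 2 = 13 remainder 0
13 ÷ 2 = 6 remainder 1
6 ÷ 2 = 3 remainder 0
3 ÷ 2 = 1 remainder 1
1 ÷ 2 = 0 remainder 1
Reading remainders bottom to top: 11010010



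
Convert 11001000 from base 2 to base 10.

Sum of powers of 2 for each 1-bit:
2^3 + 2^6 + 2^7
= 8 + 64 + 128
= 200



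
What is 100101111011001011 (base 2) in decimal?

Sum of powers of 2 for each 1-bit:
2^0 + 2^1 + 2^3 + 2^6 + 2^7 + 2^9 + 2^10 + 2^11 + 2^12 + 2^14 + 2^17
= 1 + 2 + 8 + 64 + 128 + 512 + 1024 + 2048 + 4096 + 16384 + 131072
= 155339



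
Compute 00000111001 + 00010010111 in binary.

Add column by column from the right: bit + bit + carry-in; write the sum mod 2, carry 1 when the sum is 2 or 3.
carry:  00001111110
        00000111001
+       00010010111
-------------------
       000011010000
(the carry out of the leftmost column, 0, becomes the leading bit)
Decimal check:
  00000111001 = 32 + 16 + 8 + 1 = 57
  00010010111 = 128 + 16 + 4 + 2 + 1 = 151
  57 + 151 = 208, and 000011010000 = 128 + 64 + 16 = 208 ✓



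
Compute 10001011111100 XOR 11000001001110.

XOR: 1 when bits differ
  10001011111100
^ 11000001001110
----------------
  01001010110010
Decimal: 8956 ^ 12366 = 4786



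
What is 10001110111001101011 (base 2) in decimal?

Sum of powers of 2 for each 1-bit:
2^0 + 2^1 + 2^3 + 2^5 + 2^6 + 2^9 + 2^10 + 2^11 + 2^13 + 2^14 + 2^15 + 2^19
= 1 + 2 + 8 + 32 + 64 + 512 + 1024 + 2048 + 8192 + 16384 + 32768 + 524288
= 585323



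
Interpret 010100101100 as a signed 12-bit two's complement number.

Binary: 010100101100
Sign bit: 0 (non-negative)
Read directly as an unsigned value:
010100101100 = 1024 + 256 + 32 + 8 + 4 = 1324
Value: 1324



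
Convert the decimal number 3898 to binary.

Using repeated division by 2:
3898 ÷ 2 = 1949 remainder 0
1949 ÷ 2 = 974 remainder 1
974 ÷ 2 = 487 remainder 0
487 ÷ 2 = 243 remainder 1
243 ÷ 2 = 121 remainder 1
121 ÷ 2 = 60 remainder 1
60 ÷ 2 = 30 remainder 0
30 ÷ 2 = 15 remainder 0
15 ÷ 2 = 7 remainder 1
7 ÷ 2 = 3 remainder 1
3 ÷ 2 = 1 remainder 1
1 ÷ 2 = 0 remainder 1
Reading remainders bottom to top: 111100111010



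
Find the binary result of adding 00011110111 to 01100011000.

Add column by column from the right: bit + bit + carry-in; write the sum mod 2, carry 1 when the sum is 2 or 3.
carry:  11111100000
        00011110111
+       01100011000
-------------------
       010000001111
(the carry out of the leftmost column, 0, becomes the leading bit)
Decimal check:
  00011110111 = 128 + 64 + 32 + 16 + 4 + 2 + 1 = 247
  01100011000 = 512 + 256 + 16 + 8 = 792
  247 + 792 = 1039, and 010000001111 = 1024 + 8 + 4 + 2 + 1 = 1039 ✓



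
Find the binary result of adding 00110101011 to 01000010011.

Add column by column from the right: bit + bit + carry-in; write the sum mod 2, carry 1 when the sum is 2 or 3.
carry:  00000000110
        00110101011
+       01000010011
-------------------
       001110111110
(the carry out of the leftmost column, 0, becomes the leading bit)
Decimal check:
  00110101011 = 256 + 128 + 32 + 8 + 2 + 1 = 427
  01000010011 = 512 + 16 + 2 + 1 = 531
  427 + 531 = 958, and 001110111110 = 512 + 256 + 128 + 32 + 16 + 8 + 4 + 2 = 958 ✓



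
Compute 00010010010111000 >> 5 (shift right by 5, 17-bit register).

Original: 00010010010111000 (decimal 9400)
Shift right by 5 positions
Drop the 5 low bits; fill with zeros on the left
Result: 00000000100100101 (decimal 293)
Equivalent: 9400 >> 5 = 9400 ÷ 2^5 = 293



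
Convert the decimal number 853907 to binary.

Using repeated division by 2:
853907 ÷ 2 = 426953 remainder 1
426953 ÷ 2 = 213476 remainder 1
213476 ÷ 2 = 106738 remainder 0
106738 ÷ 2 = 53369 remainder 0
53369 ÷ 2 = 26684 remainder 1
26684 ÷ 2 = 13342 remainder 0
13342 ÷ 2 = 6671 remainder 0
6671 ÷ 2 = 3335 remainder 1
3335 ÷ 2 = 1667 remainder 1
1667 ÷ 2 = 833 remainder 1
833 ÷ 2 = 416 remainder 1
416 ÷ 2 = 208 remainder 0
208 ÷ 2 = 104 remainder 0
104 ÷ 2 = 52 remainder 0
52 ÷ 2 = 26 remainder 0
26 ÷ 2 = 13 remainder 0
13 ÷ 2 = 6 remainder 1
6 ÷ 2 = 3 remainder 0
3 ÷ 2 = 1 remainder 1
1 ÷ 2 = 0 remainder 1
Reading remainders bottom to top: 11010000011110010011



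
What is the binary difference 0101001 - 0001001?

Method 1 - Direct subtraction (column by column from the right: bit − bit − borrow-in; if negative, add 2 and borrow 1 from the next column):
borrow: 0000000
        0101001
-       0001001
---------------
        0100000

Method 2 - Add two's complement:
Two's complement of 0001001: invert → 1110110, add 1 → 1110111
  0101001
+ 1110111
---------
 10100000  (end carry out of the top bit = 1)
Discarding the end carry: 0100000
Decimal check:
  0101001 = 32 + 8 + 1 = 41
  0001001 = 8 + 1 = 9
  41 - 9 = 32, and 0100000 = 32 ✓



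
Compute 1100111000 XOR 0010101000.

XOR: 1 when bits differ
  1100111000
^ 0010101000
------------
  1110010000
Decimal: 824 ^ 168 = 912



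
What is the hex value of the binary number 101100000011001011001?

Group into 4-bit nibbles from right:
  0001 = 1
  0110 = 6
  0000 = 0
  0110 = 6
  0101 = 5
  1001 = 9
Result: 160659



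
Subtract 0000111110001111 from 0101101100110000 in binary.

Method 1 - Direct subtraction (column by column from the right: bit − bit − borrow-in; if negative, add 2 and borrow 1 from the next column):
borrow: 0001111100011110
        0101101100110000
-       0000111110001111
------------------------
        0100101110100001

Method 2 - Add two's complement:
Two's complement of 0000111110001111: invert → 1111000001110000, add 1 → 1111000001110001
  0101101100110000
+ 1111000001110001
------------------
 10100101110100001  (end carry out of the top bit = 1)
Discarding the end carry: 0100101110100001
Decimal check:
  0101101100110000 = 16384 + 4096 + 2048 + 512 + 256 + 32 + 16 = 23344
  0000111110001111 = 2048 + 1024 + 512 + 256 + 128 + 8 + 4 + 2 + 1 = 3983
  23344 - 3983 = 19361, and 0100101110100001 = 16384 + 2048 + 512 + 256 + 128 + 32 + 1 = 19361 ✓



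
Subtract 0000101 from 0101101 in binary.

Method 1 - Direct subtraction (column by column from the right: bit − bit − borrow-in; if negative, add 2 and borrow 1 from the next column):
borrow: 0000000
        0101101
-       0000101
---------------
        0101000

Method 2 - Add two's complement:
Two's complement of 0000101: invert → 1111010, add 1 → 1111011
  0101101
+ 1111011
---------
 10101000  (end carry out of the top bit = 1)
Discarding the end carry: 0101000
Decimal check:
  0101101 = 32 + 8 + 4 + 1 = 45
  0000101 = 4 + 1 = 5
  45 - 5 = 40, and 0101000 = 32 + 8 = 40 ✓



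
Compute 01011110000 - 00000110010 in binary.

Method 1 - Direct subtraction (column by column from the right: bit − bit − borrow-in; if negative, add 2 and borrow 1 from the next column):
borrow: 00001111100
        01011110000
-       00000110010
-------------------
        01010111110

Method 2 - Add two's complement:
Two's complement of 00000110010: invert → 11111001101, add 1 → 11111001110
  01011110000
+ 11111001110
-------------
 101010111110  (end carry out of the top bit = 1)
Discarding the end carry: 01010111110
Decimal check:
  01011110000 = 512 + 128 + 64 + 32 + 16 = 752
  00000110010 = 32 + 16 + 2 = 50
  752 - 50 = 702, and 01010111110 = 512 + 128 + 32 + 16 + 8 + 4 + 2 = 702 ✓



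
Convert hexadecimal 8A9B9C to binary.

Convert each hex digit to 4 bits:
  8 = 1000
  A = 1010
  9 = 1001
  B = 1011
  9 = 1001
  C = 1100
Concatenate: 100010101001101110011100



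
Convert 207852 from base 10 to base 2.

Using repeated division by 2:
207852 ÷ 2 = 103926 remainder 0
103926 ÷ 2 = 51963 remainder 0
51963 ÷ 2 = 25981 remainder 1
25981 ÷ 2 = 12990 remainder 1
12990 ÷ 2 = 6495 remainder 0
6495 ÷ 2 = 3247 remainder 1
3247 ÷ 2 = 1623 remainder 1
1623 ÷ 2 = 811 remainder 1
811 ÷ 2 = 405 remainder 1
405 ÷ 2 = 202 remainder 1
202 ÷ 2 = 101 remainder 0
101 ÷ 2 = 50 remainder 1
50 ÷ 2 = 25 remainder 0
25 ÷ 2 = 12 remainder 1
12 ÷ 2 = 6 remainder 0
6 ÷ 2 = 3 remainder 0
3 ÷ 2 = 1 remainder 1
1 ÷ 2 = 0 remainder 1
Reading remainders bottom to top: 110010101111101100



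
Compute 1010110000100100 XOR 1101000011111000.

XOR: 1 when bits differ
  1010110000100100
^ 1101000011111000
------------------
  0111110011011100
Decimal: 44068 ^ 53496 = 31964



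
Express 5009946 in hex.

Using repeated division by 16 (digits 10–15 are A–F):
5009946 ÷ 16 = 313121 remainder 10 (A)
313121 ÷ 16 = 19570 remainder 1
19570 ÷ 16 = 1223 remainder 2
1223 ÷ 16 = 76 remainder 7
76 ÷ 16 = 4 remainder 12 (C)
4 ÷ 16 = 0 remainder 4
Reading remainders bottom to top: 4C721A



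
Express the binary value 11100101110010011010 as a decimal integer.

Sum of powers of 2 for each 1-bit:
2^1 + 2^3 + 2^4 + 2^7 + 2^10 + 2^11 + 2^12 + 2^14 + 2^17 + 2^18 + 2^19
= 2 + 8 + 16 + 128 + 1024 + 2048 + 4096 + 16384 + 131072 + 262144 + 524288
= 941210



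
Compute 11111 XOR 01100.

XOR: 1 when bits differ
  11111
^ 01100
-------
  10011
Decimal: 31 ^ 12 = 19



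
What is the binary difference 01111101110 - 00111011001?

Method 1 - Direct subtraction (column by column from the right: bit − bit − borrow-in; if negative, add 2 and borrow 1 from the next column):
borrow: 00000100010
        01111101110
-       00111011001
-------------------
        01000010101

Method 2 - Add two's complement:
Two's complement of 00111011001: invert → 11000100110, add 1 → 11000100111
  01111101110
+ 11000100111
-------------
 101000010101  (end carry out of the top bit = 1)
Discarding the end carry: 01000010101
Decimal check:
  01111101110 = 512 + 256 + 128 + 64 + 32 + 8 + 4 + 2 = 1006
  00111011001 = 256 + 128 + 64 + 16 + 8 + 1 = 473
  1006 - 473 = 533, and 01000010101 = 512 + 16 + 4 + 1 = 533 ✓



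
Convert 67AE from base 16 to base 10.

Expand by place value (powers of 16):
Digit values: A = 10, E = 14
67AE = 6 × 16^3 + 7 × 16^2 + 10 × 16^1 + 14 × 16^0
= 6 × 4096 + 7 × 256 + 10 × 16 + 14 × 1
= 24576 + 1792 + 160 + 14
= 26542



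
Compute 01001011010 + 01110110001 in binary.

Add column by column from the right: bit + bit + carry-in; write the sum mod 2, carry 1 when the sum is 2 or 3.
carry:  11111100000
        01001011010
+       01110110001
-------------------
       011000001011
(the carry out of the leftmost column, 0, becomes the leading bit)
Decimal check:
  01001011010 = 512 + 64 + 16 + 8 + 2 = 602
  01110110001 = 512 + 256 + 128 + 32 + 16 + 1 = 945
  602 + 945 = 1547, and 011000001011 = 1024 + 512 + 8 + 2 + 1 = 1547 ✓



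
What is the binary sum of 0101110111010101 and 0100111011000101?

Add column by column from the right: bit + bit + carry-in; write the sum mod 2, carry 1 when the sum is 2 or 3.
carry:  1011111110001010
        0101110111010101
+       0100111011000101
------------------------
       01010110010011010
(the carry out of the leftmost column, 0, becomes the leading bit)
Decimal check:
  0101110111010101 = 16384 + 4096 + 2048 + 1024 + 256 + 128 + 64 + 16 + 4 + 1 = 24021
  0100111011000101 = 16384 + 2048 + 1024 + 512 + 128 + 64 + 4 + 1 = 20165
  24021 + 20165 = 44186, and 01010110010011010 = 32768 + 8192 + 2048 + 1024 + 128 + 16 + 8 + 2 = 44186 ✓



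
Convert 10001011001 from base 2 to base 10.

Sum of powers of 2 for each 1-bit:
2^0 + 2^3 + 2^4 + 2^6 + 2^10
= 1 + 8 + 16 + 64 + 1024
= 1113



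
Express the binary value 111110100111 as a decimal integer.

Sum of powers of 2 for each 1-bit:
2^0 + 2^1 + 2^2 + 2^5 + 2^7 + 2^8 + 2^9 + 2^10 + 2^11
= 1 + 2 + 4 + 32 + 128 + 256 + 512 + 1024 + 2048
= 4007



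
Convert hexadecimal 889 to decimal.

Expand by place value (powers of 16):
889 = 8 × 16^2 + 8 × 16^1 + 9 × 16^0
= 8 × 256 + 8 × 16 + 9 × 1
= 2048 + 128 + 9
= 2185



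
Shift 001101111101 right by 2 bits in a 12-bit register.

Original: 001101111101 (decimal 893)
Shift right by 2 positions
Drop the 2 low bits; fill with zeros on the left
Result: 000011011111 (decimal 223)
Equivalent: 893 >> 2 = 893 ÷ 2^2 = 223



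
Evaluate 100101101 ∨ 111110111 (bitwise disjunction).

OR: 1 when either bit is 1
  100101101
| 111110111
-----------
  111111111
Decimal: 301 | 503 = 511



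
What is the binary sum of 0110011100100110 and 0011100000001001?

Add column by column from the right: bit + bit + carry-in; write the sum mod 2, carry 1 when the sum is 2 or 3.
carry:  1100000000000000
        0110011100100110
+       0011100000001001
------------------------
       01001111100101111
(the carry out of the leftmost column, 0, becomes the leading bit)
Decimal check:
  0110011100100110 = 16384 + 8192 + 1024 + 512 + 256 + 32 + 4 + 2 = 26406
  0011100000001001 = 8192 + 4096 + 2048 + 8 + 1 = 14345
  26406 + 14345 = 40751, and 01001111100101111 = 32768 + 4096 + 2048 + 1024 + 512 + 256 + 32 + 8 + 4 + 2 + 1 = 40751 ✓



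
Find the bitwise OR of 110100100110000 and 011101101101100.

OR: 1 when either bit is 1
  110100100110000
| 011101101101100
-----------------
  111101101111100
Decimal: 26928 | 15212 = 31612



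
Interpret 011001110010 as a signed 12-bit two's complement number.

Binary: 011001110010
Sign bit: 0 (non-negative)
Read directly as an unsigned value:
011001110010 = 1024 + 512 + 64 + 32 + 16 + 2 = 1650
Value: 1650



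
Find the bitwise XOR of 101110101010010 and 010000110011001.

XOR: 1 when bits differ
  101110101010010
^ 010000110011001
-----------------
  111110011001011
Decimal: 23890 ^ 8601 = 31947



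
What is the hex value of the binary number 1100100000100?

Group into 4-bit nibbles from right:
  0001 = 1
  1001 = 9
  0000 = 0
  0100 = 4
Result: 1904



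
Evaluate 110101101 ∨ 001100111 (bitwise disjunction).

OR: 1 when either bit is 1
  110101101
| 001100111
-----------
  111101111
Decimal: 429 | 103 = 495



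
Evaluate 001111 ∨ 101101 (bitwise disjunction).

OR: 1 when either bit is 1
  001111
| 101101
--------
  101111
Decimal: 15 | 45 = 47



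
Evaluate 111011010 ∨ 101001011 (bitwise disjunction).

OR: 1 when either bit is 1
  111011010
| 101001011
-----------
  111011011
Decimal: 474 | 331 = 475



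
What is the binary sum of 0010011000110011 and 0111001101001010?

Add column by column from the right: bit + bit + carry-in; write the sum mod 2, carry 1 when the sum is 2 or 3.
carry:  1100110000000100
        0010011000110011
+       0111001101001010
------------------------
       01001100101111101
(the carry out of the leftmost column, 0, becomes the leading bit)
Decimal check:
  0010011000110011 = 8192 + 1024 + 512 + 32 + 16 + 2 + 1 = 9779
  0111001101001010 = 16384 + 8192 + 4096 + 512 + 256 + 64 + 8 + 2 = 29514
  9779 + 29514 = 39293, and 01001100101111101 = 32768 + 4096 + 2048 + 256 + 64 + 32 + 16 + 8 + 4 + 1 = 39293 ✓



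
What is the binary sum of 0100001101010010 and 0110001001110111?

Add column by column from the right: bit + bit + carry-in; write the sum mod 2, carry 1 when the sum is 2 or 3.
carry:  1000010011101100
        0100001101010010
+       0110001001110111
------------------------
       01010010111001001
(the carry out of the leftmost column, 0, becomes the leading bit)
Decimal check:
  0100001101010010 = 16384 + 512 + 256 + 64 + 16 + 2 = 17234
  0110001001110111 = 16384 + 8192 + 512 + 64 + 32 + 16 + 4 + 2 + 1 = 25207
  17234 + 25207 = 42441, and 01010010111001001 = 32768 + 8192 + 1024 + 256 + 128 + 64 + 8 + 1 = 42441 ✓



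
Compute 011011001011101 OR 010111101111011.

OR: 1 when either bit is 1
  011011001011101
| 010111101111011
-----------------
  011111101111111
Decimal: 13917 | 12155 = 16255



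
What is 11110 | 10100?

OR: 1 when either bit is 1
  11110
| 10100
-------
  11110
Decimal: 30 | 20 = 30



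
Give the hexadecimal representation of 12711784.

Using repeated division by 16 (digits 10–15 are A–F):
12711784 ÷ 16 = 794486 remainder 8
794486 ÷ 16 = 49655 remainder 6
49655 ÷ 16 = 3103 remainder 7
3103 ÷ 16 = 193 remainder 15 (F)
193 ÷ 16 = 12 remainder 1
12 ÷ 16 = 0 remainder 12 (C)
Reading remainders bottom to top: C1F768



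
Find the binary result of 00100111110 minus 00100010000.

Method 1 - Direct subtraction (column by column from the right: bit − bit − borrow-in; if negative, add 2 and borrow 1 from the next column):
borrow: 00000000000
        00100111110
-       00100010000
-------------------
        00000101110

Method 2 - Add two's complement:
Two's complement of 00100010000: invert → 11011101111, add 1 → 11011110000
  00100111110
+ 11011110000
-------------
 100000101110  (end carry out of the top bit = 1)
Discarding the end carry: 00000101110
Decimal check:
  00100111110 = 256 + 32 + 16 + 8 + 4 + 2 = 318
  00100010000 = 256 + 16 = 272
  318 - 272 = 46, and 00000101110 = 32 + 8 + 4 + 2 = 46 ✓



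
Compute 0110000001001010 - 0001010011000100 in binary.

Method 1 - Direct subtraction (column by column from the right: bit − bit − borrow-in; if negative, add 2 and borrow 1 from the next column):
borrow: 0011111100001000
        0110000001001010
-       0001010011000100
------------------------
        0100101110000110

Method 2 - Add two's complement:
Two's complement of 0001010011000100: invert → 1110101100111011, add 1 → 1110101100111100
  0110000001001010
+ 1110101100111100
------------------
 10100101110000110  (end carry out of the top bit = 1)
Discarding the end carry: 0100101110000110
Decimal check:
  0110000001001010 = 16384 + 8192 + 64 + 8 + 2 = 24650
  0001010011000100 = 4096 + 1024 + 128 + 64 + 4 = 5316
  24650 - 5316 = 19334, and 0100101110000110 = 16384 + 2048 + 512 + 256 + 128 + 4 + 2 = 19334 ✓



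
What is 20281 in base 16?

Using repeated division by 16 (digits 10–15 are A–F):
20281 ÷ 16 = 1267 remainder 9
1267 ÷ 16 = 79 remainder 3
79 ÷ 16 = 4 remainder 15 (F)
4 ÷ 16 = 0 remainder 4
Reading remainders bottom to top: 4F39



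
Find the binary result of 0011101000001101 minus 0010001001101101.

Method 1 - Direct subtraction (column by column from the right: bit − bit − borrow-in; if negative, add 2 and borrow 1 from the next column):
borrow: 0000111111000000
        0011101000001101
-       0010001001101101
------------------------
        0001011110100000

Method 2 - Add two's complement:
Two's complement of 0010001001101101: invert → 1101110110010010, add 1 → 1101110110010011
  0011101000001101
+ 1101110110010011
------------------
 10001011110100000  (end carry out of the top bit = 1)
Discarding the end carry: 0001011110100000
Decimal check:
  0011101000001101 = 8192 + 4096 + 2048 + 512 + 8 + 4 + 1 = 14861
  0010001001101101 = 8192 + 512 + 64 + 32 + 8 + 4 + 1 = 8813
  14861 - 8813 = 6048, and 0001011110100000 = 4096 + 1024 + 512 + 256 + 128 + 32 = 6048 ✓



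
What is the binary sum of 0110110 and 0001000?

Add column by column from the right: bit + bit + carry-in; write the sum mod 2, carry 1 when the sum is 2 or 3.
carry:  0000000
        0110110
+       0001000
---------------
       00111110
(the carry out of the leftmost column, 0, becomes the leading bit)
Decimal check:
  0110110 = 32 + 16 + 4 + 2 = 54
  0001000 = 8
  54 + 8 = 62, and 00111110 = 32 + 16 + 8 + 4 + 2 = 62 ✓



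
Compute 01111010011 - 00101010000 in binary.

Method 1 - Direct subtraction (column by column from the right: bit − bit − borrow-in; if negative, add 2 and borrow 1 from the next column):
borrow: 00000000000
        01111010011
-       00101010000
-------------------
        01010000011

Method 2 - Add two's complement:
Two's complement of 00101010000: invert → 11010101111, add 1 → 11010110000
  01111010011
+ 11010110000
-------------
 101010000011  (end carry out of the top bit = 1)
Discarding the end carry: 01010000011
Decimal check:
  01111010011 = 512 + 256 + 128 + 64 + 16 + 2 + 1 = 979
  00101010000 = 256 + 64 + 16 = 336
  979 - 336 = 643, and 01010000011 = 512 + 128 + 2 + 1 = 643 ✓



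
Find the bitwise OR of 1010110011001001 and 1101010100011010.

OR: 1 when either bit is 1
  1010110011001001
| 1101010100011010
------------------
  1111110111011011
Decimal: 44233 | 54554 = 64987



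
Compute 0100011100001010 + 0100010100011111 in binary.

Add column by column from the right: bit + bit + carry-in; write the sum mod 2, carry 1 when the sum is 2 or 3.
carry:  1000111000111100
        0100011100001010
+       0100010100011111
------------------------
       01000110000101001
(the carry out of the leftmost column, 0, becomes the leading bit)
Decimal check:
  0100011100001010 = 16384 + 1024 + 512 + 256 + 8 + 2 = 18186
  0100010100011111 = 16384 + 1024 + 256 + 16 + 8 + 4 + 2 + 1 = 17695
  18186 + 17695 = 35881, and 01000110000101001 = 32768 + 2048 + 1024 + 32 + 8 + 1 = 35881 ✓



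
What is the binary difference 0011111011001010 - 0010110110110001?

Method 1 - Direct subtraction (column by column from the right: bit − bit − borrow-in; if negative, add 2 and borrow 1 from the next column):
borrow: 0000001001100010
        0011111011001010
-       0010110110110001
------------------------
        0001000100011001

Method 2 - Add two's complement:
Two's complement of 0010110110110001: invert → 1101001001001110, add 1 → 1101001001001111
  0011111011001010
+ 1101001001001111
------------------
 10001000100011001  (end carry out of the top bit = 1)
Discarding the end carry: 0001000100011001
Decimal check:
  0011111011001010 = 8192 + 4096 + 2048 + 1024 + 512 + 128 + 64 + 8 + 2 = 16074
  0010110110110001 = 8192 + 2048 + 1024 + 256 + 128 + 32 + 16 + 1 = 11697
  16074 - 11697 = 4377, and 0001000100011001 = 4096 + 256 + 16 + 8 + 1 = 4377 ✓



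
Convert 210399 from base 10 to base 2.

Using repeated division by 2:
210399 ÷ 2 = 105199 remainder 1
105199 ÷ 2 = 52599 remainder 1
52599 ÷ 2 = 26299 remainder 1
26299 ÷ 2 = 13149 remainder 1
13149 ÷ 2 = 6574 remainder 1
6574 ÷ 2 = 3287 remainder 0
3287 ÷ 2 = 1643 remainder 1
1643 ÷ 2 = 821 remainder 1
821 ÷ 2 = 410 remainder 1
410 ÷ 2 = 205 remainder 0
205 ÷ 2 = 102 remainder 1
102 ÷ 2 = 51 remainder 0
51 ÷ 2 = 25 remainder 1
25 ÷ 2 = 12 remainder 1
12 ÷ 2 = 6 remainder 0
6 ÷ 2 = 3 remainder 0
3 ÷ 2 = 1 remainder 1
1 ÷ 2 = 0 remainder 1
Reading remainders bottom to top: 110011010111011111



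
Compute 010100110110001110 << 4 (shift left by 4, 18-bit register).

Original: 010100110110001110 (decimal 85390)
Shift left by 4 positions
Append 4 zeros on the right and drop the 4 high bits that overflow the 18-bit width
Result: 001101100011100000 (decimal 55520)
Equivalent: 85390 << 4 = 85390 × 2^4 = 1366240, truncated to 18 bits = 55520



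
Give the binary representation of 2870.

Using repeated division by 2:
2870 ÷ 2 = 1435 remainder 0
1435 ÷ 2 = 717 remainder 1
717 ÷ 2 = 358 remainder 1
358 ÷ 2 = 179 remainder 0
179 ÷ 2 = 89 remainder 1
89 ÷ 2 = 44 remainder 1
44 ÷ 2 = 22 remainder 0
22 ÷ 2 = 11 remainder 0
11 ÷ 2 = 5 remainder 1
5 ÷ 2 = 2 remainder 1
2 ÷ 2 = 1 remainder 0
1 ÷ 2 = 0 remainder 1
Reading remainders bottom to top: 101100110110



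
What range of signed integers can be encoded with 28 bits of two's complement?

For 28-bit two's complement:
Minimum: -2^27 = -134217728
Maximum: 2^27 - 1 = 134217727



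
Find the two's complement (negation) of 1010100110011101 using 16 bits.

Original (sign bit 1, negative): 1010100110011101
Step 1 - Invert all bits: 0101011001100010
Step 2 - Add 1: 0101011001100011
Verification: 1010100110011101 + 0101011001100011 = 10000000000000000; discarding the end carry (carry out of the top bit) leaves the 16-bit value 0000000000000000, as required for x + (-x)



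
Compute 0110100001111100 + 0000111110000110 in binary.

Add column by column from the right: bit + bit + carry-in; write the sum mod 2, carry 1 when the sum is 2 or 3.
carry:  0001111111111000
        0110100001111100
+       0000111110000110
------------------------
       00111100000000010
(the carry out of the leftmost column, 0, becomes the leading bit)
Decimal check:
  0110100001111100 = 16384 + 8192 + 2048 + 64 + 32 + 16 + 8 + 4 = 26748
  0000111110000110 = 2048 + 1024 + 512 + 256 + 128 + 4 + 2 = 3974
  26748 + 3974 = 30722, and 00111100000000010 = 16384 + 8192 + 4096 + 2048 + 2 = 30722 ✓



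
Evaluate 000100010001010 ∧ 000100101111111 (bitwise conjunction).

AND: 1 only when both bits are 1
  000100010001010
& 000100101111111
-----------------
  000100000001010
Decimal: 2186 & 2431 = 2058



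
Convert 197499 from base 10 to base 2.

Using repeated division by 2:
197499 ÷ 2 = 98749 remainder 1
98749 ÷ 2 = 49374 remainder 1
49374 ÷ 2 = 24687 remainder 0
24687 ÷ 2 = 12343 remainder 1
12343 ÷ 2 = 6171 remainder 1
6171 ÷ 2 = 3085 remainder 1
3085 ÷ 2 = 1542 remainder 1
1542 ÷ 2 = 771 remainder 0
771 ÷ 2 = 385 remainder 1
385 ÷ 2 = 192 remainder 1
192 ÷ 2 = 96 remainder 0
96 ÷ 2 = 48 remainder 0
48 ÷ 2 = 24 remainder 0
24 ÷ 2 = 12 remainder 0
12 ÷ 2 = 6 remainder 0
6 ÷ 2 = 3 remainder 0
3 ÷ 2 = 1 remainder 1
1 ÷ 2 = 0 remainder 1
Reading remainders bottom to top: 110000001101111011



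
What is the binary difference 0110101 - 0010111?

Method 1 - Direct subtraction (column by column from the right: bit − bit − borrow-in; if negative, add 2 and borrow 1 from the next column):
borrow: 0111100
        0110101
-       0010111
---------------
        0011110

Method 2 - Add two's complement:
Two's complement of 0010111: invert → 1101000, add 1 → 1101001
  0110101
+ 1101001
---------
 10011110  (end carry out of the top bit = 1)
Discarding the end carry: 0011110
Decimal check:
  0110101 = 32 + 16 + 4 + 1 = 53
  0010111 = 16 + 4 + 2 + 1 = 23
  53 - 23 = 30, and 0011110 = 16 + 8 + 4 + 2 = 30 ✓



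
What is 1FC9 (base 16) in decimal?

Expand by place value (powers of 16):
Digit values: F = 15, C = 12
1FC9 = 1 × 16^3 + 15 × 16^2 + 12 × 16^1 + 9 × 16^0
= 1 × 4096 + 15 × 256 + 12 × 16 + 9 × 1
= 4096 + 3840 + 192 + 9
= 8137



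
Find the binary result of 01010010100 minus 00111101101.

Method 1 - Direct subtraction (column by column from the right: bit − bit − borrow-in; if negative, add 2 and borrow 1 from the next column):
borrow: 01111011110
        01010010100
-       00111101101
-------------------
        00010100111

Method 2 - Add two's complement:
Two's complement of 00111101101: invert → 11000010010, add 1 → 11000010011
  01010010100
+ 11000010011
-------------
 100010100111  (end carry out of the top bit = 1)
Discarding the end carry: 00010100111
Decimal check:
  01010010100 = 512 + 128 + 16 + 4 = 660
  00111101101 = 256 + 128 + 64 + 32 + 8 + 4 + 1 = 493
  660 - 493 = 167, and 00010100111 = 128 + 32 + 4 + 2 + 1 = 167 ✓



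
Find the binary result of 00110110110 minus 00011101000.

Method 1 - Direct subtraction (column by column from the right: bit − bit − borrow-in; if negative, add 2 and borrow 1 from the next column):
borrow: 00110010000
        00110110110
-       00011101000
-------------------
        00011001110

Method 2 - Add two's complement:
Two's complement of 00011101000: invert → 11100010111, add 1 → 11100011000
  00110110110
+ 11100011000
-------------
 100011001110  (end carry out of the top bit = 1)
Discarding the end carry: 00011001110
Decimal check:
  00110110110 = 256 + 128 + 32 + 16 + 4 + 2 = 438
  00011101000 = 128 + 64 + 32 + 8 = 232
  438 - 232 = 206, and 00011001110 = 128 + 64 + 8 + 4 + 2 = 206 ✓



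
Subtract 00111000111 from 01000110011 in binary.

Method 1 - Direct subtraction (column by column from the right: bit − bit − borrow-in; if negative, add 2 and borrow 1 from the next column):
borrow: 01110011000
        01000110011
-       00111000111
-------------------
        00001101100

Method 2 - Add two's complement:
Two's complement of 00111000111: invert → 11000111000, add 1 → 11000111001
  01000110011
+ 11000111001
-------------
 100001101100  (end carry out of the top bit = 1)
Discarding the end carry: 00001101100
Decimal check:
  01000110011 = 512 + 32 + 16 + 2 + 1 = 563
  00111000111 = 256 + 128 + 64 + 4 + 2 + 1 = 455
  563 - 455 = 108, and 00001101100 = 64 + 32 + 8 + 4 = 108 ✓



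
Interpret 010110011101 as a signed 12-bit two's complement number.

Binary: 010110011101
Sign bit: 0 (non-negative)
Read directly as an unsigned value:
010110011101 = 1024 + 256 + 128 + 16 + 8 + 4 + 1 = 1437
Value: 1437



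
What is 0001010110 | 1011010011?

OR: 1 when either bit is 1
  0001010110
| 1011010011
------------
  1011010111
Decimal: 86 | 723 = 727



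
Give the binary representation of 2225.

Using repeated division by 2:
2225 ÷ 2 = 1112 remainder 1
1112 ÷ 2 = 556 remainder 0
556 ÷ 2 = 278 remainder 0
278 ÷ 2 = 139 remainder 0
139 ÷ 2 = 69 remainder 1
69 ÷ 2 = 34 remainder 1
34 ÷ 2 = 17 remainder 0
17 ÷ 2 = 8 remainder 1
8 ÷ 2 = 4 remainder 0
4 ÷ 2 = 2 remainder 0
2 ÷ 2 = 1 remainder 0
1 ÷ 2 = 0 remainder 1
Reading remainders bottom to top: 100010110001



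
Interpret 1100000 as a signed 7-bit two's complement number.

Binary: 1100000
Sign bit: 1 (negative)
Invert: 0011111
Add 1:  0100000
Magnitude: 0100000 = 32
Value: -32



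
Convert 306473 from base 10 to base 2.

Using repeated division by 2:
306473 ÷ 2 = 153236 remainder 1
153236 ÷ 2 = 76618 remainder 0
76618 ÷ 2 = 38309 remainder 0
38309 ÷ 2 = 19154 remainder 1
19154 ÷ 2 = 9577 remainder 0
9577 ÷ 2 = 4788 remainder 1
4788 ÷ 2 = 2394 remainder 0
2394 ÷ 2 = 1197 remainder 0
1197 ÷ 2 = 598 remainder 1
598 ÷ 2 = 299 remainder 0
299 ÷ 2 = 149 remainder 1
149 ÷ 2 = 74 remainder 1
74 ÷ 2 = 37 remainder 0
37 ÷ 2 = 18 remainder 1
18 ÷ 2 = 9 remainder 0
9 ÷ 2 = 4 remainder 1
4 ÷ 2 = 2 remainder 0
2 ÷ 2 = 1 remainder 0
1 ÷ 2 = 0 remainder 1
Reading remainders bottom to top: 1001010110100101001



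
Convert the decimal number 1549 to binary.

Using repeated division by 2:
1549 ÷ 2 = 774 remainder 1
774 ÷ 2 = 387 remainder 0
387 ÷ 2 = 193 remainder 1
193 ÷ 2 = 96 remainder 1
96 ÷ 2 = 48 remainder 0
48 ÷ 2 = 24 remainder 0
24 ÷ 2 = 12 remainder 0
12 ÷ 2 = 6 remainder 0
6 ÷ 2 = 3 remainder 0
3 ÷ 2 = 1 remainder 1
1 ÷ 2 = 0 remainder 1
Reading remainders bottom to top: 11000001101

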